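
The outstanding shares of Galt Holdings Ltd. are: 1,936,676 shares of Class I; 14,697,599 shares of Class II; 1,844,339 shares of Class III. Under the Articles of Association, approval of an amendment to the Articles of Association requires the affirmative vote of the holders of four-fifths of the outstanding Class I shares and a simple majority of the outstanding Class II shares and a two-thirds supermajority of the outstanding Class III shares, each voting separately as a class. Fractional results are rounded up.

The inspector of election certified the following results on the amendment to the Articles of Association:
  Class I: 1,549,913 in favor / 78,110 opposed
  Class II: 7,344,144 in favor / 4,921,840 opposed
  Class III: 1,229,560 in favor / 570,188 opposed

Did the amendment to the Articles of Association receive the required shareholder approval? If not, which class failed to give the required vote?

Not approved — the Class II shares did not give the required vote.

Class I: 4/5 of 1936676 = 1549340.80, rounded up to 1549341; 1,549,341 required, 1,549,913 in favor — approved.
Class II: a majority of 14697599 is 7348800; 7,348,800 required, 7,344,144 in favor — not approved.
Class III: 2/3 of 1844339 = 1229559.33, rounded up to 1229560; 1,229,560 required, 1,229,560 in favor — approved.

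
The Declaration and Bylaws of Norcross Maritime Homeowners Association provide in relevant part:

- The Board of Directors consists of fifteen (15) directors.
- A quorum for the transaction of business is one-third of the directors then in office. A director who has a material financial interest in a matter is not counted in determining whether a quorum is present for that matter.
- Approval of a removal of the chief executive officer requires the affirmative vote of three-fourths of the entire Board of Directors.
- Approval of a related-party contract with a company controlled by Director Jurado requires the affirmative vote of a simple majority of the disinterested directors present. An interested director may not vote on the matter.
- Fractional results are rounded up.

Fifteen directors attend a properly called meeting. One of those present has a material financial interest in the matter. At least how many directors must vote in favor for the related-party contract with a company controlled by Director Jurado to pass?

8

The related-party contract with a company controlled by Director Jurado requires a majority of the disinterested directors present (15 − 1 = 14).
A majority of 14 is 8.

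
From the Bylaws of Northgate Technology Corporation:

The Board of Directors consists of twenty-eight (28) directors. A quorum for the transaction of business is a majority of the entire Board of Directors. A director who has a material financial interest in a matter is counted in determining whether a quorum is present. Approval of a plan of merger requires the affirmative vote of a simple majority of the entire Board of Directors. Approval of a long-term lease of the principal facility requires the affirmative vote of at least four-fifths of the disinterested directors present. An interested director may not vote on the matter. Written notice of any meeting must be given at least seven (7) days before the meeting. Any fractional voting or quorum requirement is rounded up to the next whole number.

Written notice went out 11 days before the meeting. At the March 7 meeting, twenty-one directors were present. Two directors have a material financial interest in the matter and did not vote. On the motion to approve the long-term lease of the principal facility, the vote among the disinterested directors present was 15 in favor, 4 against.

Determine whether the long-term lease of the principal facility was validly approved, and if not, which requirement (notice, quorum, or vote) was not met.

Invalid — vote requirement not satisfied.

Notice: 11 days given; 7 required (11 ≥ 7). Satisfied.
Quorum: 21 present (interested directors count toward quorum); quorum is 15. Satisfied.
Vote: the long-term lease of the principal facility requires four-fifths of the disinterested directors present (21 − 2 = 19). 4/5 of 19 = 15.20, rounded up to 16, so 16 affirmative votes are needed; 15 voted in favor. Not satisfied.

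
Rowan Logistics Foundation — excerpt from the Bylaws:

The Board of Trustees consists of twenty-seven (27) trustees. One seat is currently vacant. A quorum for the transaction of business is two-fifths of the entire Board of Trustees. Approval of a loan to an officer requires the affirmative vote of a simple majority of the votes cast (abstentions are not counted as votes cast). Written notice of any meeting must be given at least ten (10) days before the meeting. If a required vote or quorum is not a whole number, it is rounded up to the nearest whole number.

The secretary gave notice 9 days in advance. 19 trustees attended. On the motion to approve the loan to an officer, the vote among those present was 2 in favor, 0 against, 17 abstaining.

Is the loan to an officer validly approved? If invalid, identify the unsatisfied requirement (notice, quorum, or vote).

Notice: 9 days given; 10 required (9 < 10). Not satisfied.
Quorum: 19 present; quorum is 11. Satisfied.
Vote: the loan to an officer requires a majority of the votes cast (19 present − 17 abstaining = 2). A majority of 2 is 2, so 2 affirmative votes are needed; 2 voted in favor. Satisfied.

Invalid — notice requirement not satisfied.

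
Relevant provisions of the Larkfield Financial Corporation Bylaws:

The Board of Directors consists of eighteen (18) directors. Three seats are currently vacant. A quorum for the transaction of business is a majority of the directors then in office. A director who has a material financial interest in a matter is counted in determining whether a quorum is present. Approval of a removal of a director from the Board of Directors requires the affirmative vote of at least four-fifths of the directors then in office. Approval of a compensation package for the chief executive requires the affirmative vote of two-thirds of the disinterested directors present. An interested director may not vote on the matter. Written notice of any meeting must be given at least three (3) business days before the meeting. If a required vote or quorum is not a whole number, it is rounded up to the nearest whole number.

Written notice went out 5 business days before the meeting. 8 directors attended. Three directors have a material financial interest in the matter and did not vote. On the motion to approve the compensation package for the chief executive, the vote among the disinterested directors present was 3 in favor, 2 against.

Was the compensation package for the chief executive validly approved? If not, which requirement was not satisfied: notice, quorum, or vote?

Invalid — vote requirement not satisfied.

Notice: 5 business days given; 3 required (5 ≥ 3). Satisfied.
Quorum: 8 present (interested directors count toward quorum); quorum is 8. Satisfied.
Vote: the compensation package for the chief executive requires two-thirds of the disinterested directors present (8 − 3 = 5). 2/3 of 5 = 3.33, rounded up to 4, so 4 affirmative votes are needed; 3 voted in favor. Not satisfied.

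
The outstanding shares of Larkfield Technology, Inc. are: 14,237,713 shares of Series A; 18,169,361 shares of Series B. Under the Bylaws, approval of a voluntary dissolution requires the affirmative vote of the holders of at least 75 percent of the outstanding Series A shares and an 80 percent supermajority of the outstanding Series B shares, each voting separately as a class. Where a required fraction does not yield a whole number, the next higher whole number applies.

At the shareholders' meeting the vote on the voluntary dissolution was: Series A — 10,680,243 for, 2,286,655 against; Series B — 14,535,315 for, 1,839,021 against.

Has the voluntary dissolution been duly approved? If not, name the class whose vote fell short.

Not approved — the Series B shares did not give the required vote.

Series A: 3/4 of 14237713 = 10678284.75, rounded up to 10678285; 10,678,285 required, 10,680,243 in favor — approved.
Series B: 4/5 of 18169361 = 14535488.80, rounded up to 14535489; 14,535,489 required, 14,535,315 in favor — not approved.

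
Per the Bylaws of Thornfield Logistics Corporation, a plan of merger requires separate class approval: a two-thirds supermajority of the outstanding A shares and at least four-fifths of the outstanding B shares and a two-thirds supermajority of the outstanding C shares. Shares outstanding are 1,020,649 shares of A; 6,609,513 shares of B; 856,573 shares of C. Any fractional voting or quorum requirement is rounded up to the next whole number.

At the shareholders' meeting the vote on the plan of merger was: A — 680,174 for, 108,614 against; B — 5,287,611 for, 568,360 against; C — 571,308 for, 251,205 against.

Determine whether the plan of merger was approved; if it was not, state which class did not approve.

Not approved — the A shares did not give the required vote.

A: 2/3 of 1020649 = 680432.67, rounded up to 680433; 680,433 required, 680,174 in favor — not approved.
B: 4/5 of 6609513 = 5287610.40, rounded up to 5287611; 5,287,611 required, 5,287,611 in favor — approved.
C: 2/3 of 856573 = 571048.67, rounded up to 571049; 571,049 required, 571,308 in favor — approved.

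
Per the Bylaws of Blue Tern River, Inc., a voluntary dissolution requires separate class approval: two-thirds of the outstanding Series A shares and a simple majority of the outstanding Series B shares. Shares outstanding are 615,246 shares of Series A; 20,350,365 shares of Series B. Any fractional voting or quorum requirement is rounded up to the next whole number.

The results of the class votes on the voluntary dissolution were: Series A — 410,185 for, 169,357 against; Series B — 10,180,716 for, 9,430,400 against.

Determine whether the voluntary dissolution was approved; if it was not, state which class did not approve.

Approved — every class gave the required vote.

Series A: 2/3 of 615246 = 410164; 410,164 required, 410,185 in favor — approved.
Series B: a majority of 20350365 is 10175183; 10,175,183 required, 10,180,716 in favor — approved.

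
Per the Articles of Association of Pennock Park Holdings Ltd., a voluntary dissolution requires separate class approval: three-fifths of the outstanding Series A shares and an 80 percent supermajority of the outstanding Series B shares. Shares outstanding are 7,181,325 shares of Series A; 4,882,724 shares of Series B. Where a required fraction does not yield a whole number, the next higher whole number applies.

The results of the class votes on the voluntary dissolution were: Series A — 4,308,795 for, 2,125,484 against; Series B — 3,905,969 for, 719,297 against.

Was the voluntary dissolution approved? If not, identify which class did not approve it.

Series A: 3/5 of 7181325 = 4308795; 4,308,795 required, 4,308,795 in favor — approved.
Series B: 4/5 of 4882724 = 3906179.20, rounded up to 3906180; 3,906,180 required, 3,905,969 in favor — not approved.

Not approved — the Series B shares did not give the required vote.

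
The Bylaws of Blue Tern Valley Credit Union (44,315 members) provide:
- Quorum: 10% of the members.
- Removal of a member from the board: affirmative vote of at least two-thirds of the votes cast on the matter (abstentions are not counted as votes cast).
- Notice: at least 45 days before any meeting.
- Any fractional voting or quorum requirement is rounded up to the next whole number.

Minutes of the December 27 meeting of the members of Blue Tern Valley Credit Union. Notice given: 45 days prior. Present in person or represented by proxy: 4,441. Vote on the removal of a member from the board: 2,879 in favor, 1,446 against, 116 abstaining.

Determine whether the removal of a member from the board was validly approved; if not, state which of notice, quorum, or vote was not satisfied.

Invalid — vote requirement not satisfied.

Notice: 45 days given; 45 required. Satisfied.
Quorum: 10% of 44,315 = 4,431.50, rounded up to 4,432; 4,441 present. Satisfied.
Vote: requires two-thirds of the votes cast (4,441 − 116 abstaining = 4,325); 2/3 of 4325 = 2883.33, rounded up to 2884, so 2,884 needed; 2,879 in favor. Not satisfied.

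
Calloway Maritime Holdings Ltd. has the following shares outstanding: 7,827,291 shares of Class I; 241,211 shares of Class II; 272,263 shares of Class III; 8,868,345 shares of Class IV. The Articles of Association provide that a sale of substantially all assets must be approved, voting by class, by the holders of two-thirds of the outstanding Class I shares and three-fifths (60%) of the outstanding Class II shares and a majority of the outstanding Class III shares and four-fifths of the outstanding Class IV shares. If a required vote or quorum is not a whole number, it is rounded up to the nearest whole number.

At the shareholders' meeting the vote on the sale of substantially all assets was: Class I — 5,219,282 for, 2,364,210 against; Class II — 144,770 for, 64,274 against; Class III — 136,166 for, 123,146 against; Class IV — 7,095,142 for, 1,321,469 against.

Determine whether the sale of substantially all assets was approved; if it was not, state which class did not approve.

Approved — every class gave the required vote.

Class I: 2/3 of 7827291 = 5218194; 5,218,194 required, 5,219,282 in favor — approved.
Class II: 3/5 of 241211 = 144726.60, rounded up to 144727; 144,727 required, 144,770 in favor — approved.
Class III: a majority of 272263 is 136132; 136,132 required, 136,166 in favor — approved.
Class IV: 4/5 of 8868345 = 7094676; 7,094,676 required, 7,095,142 in favor — approved.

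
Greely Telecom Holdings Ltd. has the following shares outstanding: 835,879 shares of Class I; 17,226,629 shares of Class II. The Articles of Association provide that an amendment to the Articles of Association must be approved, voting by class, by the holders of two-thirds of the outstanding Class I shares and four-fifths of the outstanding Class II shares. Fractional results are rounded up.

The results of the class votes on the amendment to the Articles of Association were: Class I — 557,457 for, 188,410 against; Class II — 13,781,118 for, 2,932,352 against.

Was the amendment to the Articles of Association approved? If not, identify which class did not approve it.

Class I: 2/3 of 835879 = 557252.67, rounded up to 557253; 557,253 required, 557,457 in favor — approved.
Class II: 4/5 of 17226629 = 13781303.20, rounded up to 13781304; 13,781,304 required, 13,781,118 in favor — not approved.

Not approved — the Class II shares did not give the required vote.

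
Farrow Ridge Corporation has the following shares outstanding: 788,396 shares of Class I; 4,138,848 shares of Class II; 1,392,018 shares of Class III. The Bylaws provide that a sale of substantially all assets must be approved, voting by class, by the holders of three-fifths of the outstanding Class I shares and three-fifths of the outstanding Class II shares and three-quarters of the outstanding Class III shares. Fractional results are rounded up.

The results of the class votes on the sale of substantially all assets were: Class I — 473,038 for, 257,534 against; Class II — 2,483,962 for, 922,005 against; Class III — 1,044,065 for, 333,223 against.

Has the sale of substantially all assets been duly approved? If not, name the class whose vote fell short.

Class I: 3/5 of 788396 = 473037.60, rounded up to 473038; 473,038 required, 473,038 in favor — approved.
Class II: 3/5 of 4138848 = 2483308.80, rounded up to 2483309; 2,483,309 required, 2,483,962 in favor — approved.
Class III: 3/4 of 1392018 = 1044013.50, rounded up to 1044014; 1,044,014 required, 1,044,065 in favor — approved.

Approved — every class gave the required vote.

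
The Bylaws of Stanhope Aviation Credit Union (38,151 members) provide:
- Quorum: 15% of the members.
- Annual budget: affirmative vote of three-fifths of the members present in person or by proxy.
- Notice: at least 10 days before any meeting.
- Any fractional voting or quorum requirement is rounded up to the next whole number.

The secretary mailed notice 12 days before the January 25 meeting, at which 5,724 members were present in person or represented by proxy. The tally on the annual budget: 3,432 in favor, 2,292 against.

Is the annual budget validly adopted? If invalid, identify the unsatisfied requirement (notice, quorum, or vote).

Invalid — vote requirement not satisfied.

Notice: 12 days given; 10 required. Satisfied.
Quorum: 15% of 38,151 = 5,722.65, rounded up to 5,723; 5,724 present. Satisfied.
Vote: requires three-fifths of those present (5,724); 3/5 of 5724 = 3434.40, rounded up to 3435, so 3,435 needed; 3,432 in favor. Not satisfied.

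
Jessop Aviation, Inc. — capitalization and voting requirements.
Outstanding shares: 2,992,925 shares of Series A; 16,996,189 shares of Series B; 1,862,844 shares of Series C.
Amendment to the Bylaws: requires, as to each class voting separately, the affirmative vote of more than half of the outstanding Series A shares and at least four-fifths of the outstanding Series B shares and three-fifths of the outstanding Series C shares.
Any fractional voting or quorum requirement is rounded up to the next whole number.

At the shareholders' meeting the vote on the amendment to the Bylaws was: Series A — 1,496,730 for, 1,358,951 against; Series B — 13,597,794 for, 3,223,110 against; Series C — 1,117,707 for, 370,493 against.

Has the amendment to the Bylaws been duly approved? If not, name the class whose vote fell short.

Series A: a majority of 2992925 is 1496463; 1,496,463 required, 1,496,730 in favor — approved.
Series B: 4/5 of 16996189 = 13596951.20, rounded up to 13596952; 13,596,952 required, 13,597,794 in favor — approved.
Series C: 3/5 of 1862844 = 1117706.40, rounded up to 1117707; 1,117,707 required, 1,117,707 in favor — approved.

Approved — every class gave the required vote.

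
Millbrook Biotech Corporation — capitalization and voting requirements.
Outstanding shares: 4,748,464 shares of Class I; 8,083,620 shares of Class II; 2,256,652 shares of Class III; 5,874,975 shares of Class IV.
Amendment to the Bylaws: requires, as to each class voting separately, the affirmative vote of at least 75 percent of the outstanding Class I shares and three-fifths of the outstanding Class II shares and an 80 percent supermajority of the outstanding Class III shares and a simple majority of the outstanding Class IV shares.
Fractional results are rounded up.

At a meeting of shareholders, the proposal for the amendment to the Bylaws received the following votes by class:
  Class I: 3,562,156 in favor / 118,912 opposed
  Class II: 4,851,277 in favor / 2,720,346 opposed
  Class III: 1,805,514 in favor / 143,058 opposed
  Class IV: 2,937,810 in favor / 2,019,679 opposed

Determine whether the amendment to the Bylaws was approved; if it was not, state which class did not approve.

Approved — every class gave the required vote.

Class I: 3/4 of 4748464 = 3561348; 3,561,348 required, 3,562,156 in favor — approved.
Class II: 3/5 of 8083620 = 4850172; 4,850,172 required, 4,851,277 in favor — approved.
Class III: 4/5 of 2256652 = 1805321.60, rounded up to 1805322; 1,805,322 required, 1,805,514 in favor — approved.
Class IV: a majority of 5874975 is 2937488; 2,937,488 required, 2,937,810 in favor — approved.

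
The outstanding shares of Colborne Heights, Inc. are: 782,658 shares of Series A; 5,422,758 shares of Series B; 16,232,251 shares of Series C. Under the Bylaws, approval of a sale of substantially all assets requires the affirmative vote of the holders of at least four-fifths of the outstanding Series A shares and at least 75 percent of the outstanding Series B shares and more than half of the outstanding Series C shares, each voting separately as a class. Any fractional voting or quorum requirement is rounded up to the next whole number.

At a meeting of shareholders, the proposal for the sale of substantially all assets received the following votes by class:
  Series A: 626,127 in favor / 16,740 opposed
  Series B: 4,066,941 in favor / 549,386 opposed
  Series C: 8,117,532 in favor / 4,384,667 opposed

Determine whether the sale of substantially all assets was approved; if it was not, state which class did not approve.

Not approved — the Series B shares did not give the required vote.

Series A: 4/5 of 782658 = 626126.40, rounded up to 626127; 626,127 required, 626,127 in favor — approved.
Series B: 3/4 of 5422758 = 4067068.50, rounded up to 4067069; 4,067,069 required, 4,066,941 in favor — not approved.
Series C: a majority of 16232251 is 8116126; 8,116,126 required, 8,117,532 in favor — approved.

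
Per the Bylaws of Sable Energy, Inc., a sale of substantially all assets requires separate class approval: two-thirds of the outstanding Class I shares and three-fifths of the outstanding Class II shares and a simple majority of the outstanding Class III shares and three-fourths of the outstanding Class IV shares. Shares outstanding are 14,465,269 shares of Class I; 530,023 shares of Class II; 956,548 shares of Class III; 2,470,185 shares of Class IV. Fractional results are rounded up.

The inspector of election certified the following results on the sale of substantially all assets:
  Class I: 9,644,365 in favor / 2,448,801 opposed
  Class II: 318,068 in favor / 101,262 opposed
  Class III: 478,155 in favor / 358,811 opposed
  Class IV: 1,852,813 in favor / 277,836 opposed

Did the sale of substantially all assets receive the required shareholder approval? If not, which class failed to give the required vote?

Class I: 2/3 of 14465269 = 9643512.67, rounded up to 9643513; 9,643,513 required, 9,644,365 in favor — approved.
Class II: 3/5 of 530023 = 318013.80, rounded up to 318014; 318,014 required, 318,068 in favor — approved.
Class III: a majority of 956548 is 478275; 478,275 required, 478,155 in favor — not approved.
Class IV: 3/4 of 2470185 = 1852638.75, rounded up to 1852639; 1,852,639 required, 1,852,813 in favor — approved.

Not approved — the Class III shares did not give the required vote.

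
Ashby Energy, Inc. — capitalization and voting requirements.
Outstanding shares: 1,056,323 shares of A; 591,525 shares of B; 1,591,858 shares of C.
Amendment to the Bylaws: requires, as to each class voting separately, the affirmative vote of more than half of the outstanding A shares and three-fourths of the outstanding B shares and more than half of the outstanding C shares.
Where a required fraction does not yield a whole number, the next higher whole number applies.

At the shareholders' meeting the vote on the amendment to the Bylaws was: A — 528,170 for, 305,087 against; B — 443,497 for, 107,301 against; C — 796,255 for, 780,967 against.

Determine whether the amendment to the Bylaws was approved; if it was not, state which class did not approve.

A: a majority of 1056323 is 528162; 528,162 required, 528,170 in favor — approved.
B: 3/4 of 591525 = 443643.75, rounded up to 443644; 443,644 required, 443,497 in favor — not approved.
C: a majority of 1591858 is 795930; 795,930 required, 796,255 in favor — approved.

Not approved — the B shares did not give the required vote.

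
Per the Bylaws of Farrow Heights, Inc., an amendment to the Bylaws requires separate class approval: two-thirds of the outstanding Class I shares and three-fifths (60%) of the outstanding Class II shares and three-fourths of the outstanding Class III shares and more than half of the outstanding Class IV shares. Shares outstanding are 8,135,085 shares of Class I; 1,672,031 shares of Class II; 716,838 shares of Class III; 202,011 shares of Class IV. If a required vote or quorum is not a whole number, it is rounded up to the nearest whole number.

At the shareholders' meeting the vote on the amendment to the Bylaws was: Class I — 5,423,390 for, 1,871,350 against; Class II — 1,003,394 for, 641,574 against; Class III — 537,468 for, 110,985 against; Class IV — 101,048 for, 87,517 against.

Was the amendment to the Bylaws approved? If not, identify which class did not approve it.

Class I: 2/3 of 8135085 = 5423390; 5,423,390 required, 5,423,390 in favor — approved.
Class II: 3/5 of 1672031 = 1003218.60, rounded up to 1003219; 1,003,219 required, 1,003,394 in favor — approved.
Class III: 3/4 of 716838 = 537628.50, rounded up to 537629; 537,629 required, 537,468 in favor — not approved.
Class IV: a majority of 202011 is 101006; 101,006 required, 101,048 in favor — approved.

Not approved — the Class III shares did not give the required vote.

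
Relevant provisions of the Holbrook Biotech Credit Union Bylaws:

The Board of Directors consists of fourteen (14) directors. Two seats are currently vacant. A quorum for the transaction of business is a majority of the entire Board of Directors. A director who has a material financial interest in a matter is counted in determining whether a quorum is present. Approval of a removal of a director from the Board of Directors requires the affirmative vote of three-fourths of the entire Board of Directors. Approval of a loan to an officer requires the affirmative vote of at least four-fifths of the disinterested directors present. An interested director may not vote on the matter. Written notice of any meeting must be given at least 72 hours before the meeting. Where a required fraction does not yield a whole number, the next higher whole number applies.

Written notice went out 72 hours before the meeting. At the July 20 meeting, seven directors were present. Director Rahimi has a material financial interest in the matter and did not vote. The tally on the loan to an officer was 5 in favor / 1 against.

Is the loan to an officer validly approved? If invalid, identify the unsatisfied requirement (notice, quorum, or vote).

Notice: 72 hours given; 72 required (72 ≥ 72). Satisfied.
Quorum: 7 present (interested directors count toward quorum); quorum is 8. Not satisfied.
Vote: the loan to an officer requires four-fifths of the disinterested directors present (7 − 1 = 6). 4/5 of 6 = 4.80, rounded up to 5, so 5 affirmative votes are needed; 5 voted in favor. Satisfied. (Moot — without a quorum no business can be validly transacted.)

Invalid — quorum requirement not satisfied.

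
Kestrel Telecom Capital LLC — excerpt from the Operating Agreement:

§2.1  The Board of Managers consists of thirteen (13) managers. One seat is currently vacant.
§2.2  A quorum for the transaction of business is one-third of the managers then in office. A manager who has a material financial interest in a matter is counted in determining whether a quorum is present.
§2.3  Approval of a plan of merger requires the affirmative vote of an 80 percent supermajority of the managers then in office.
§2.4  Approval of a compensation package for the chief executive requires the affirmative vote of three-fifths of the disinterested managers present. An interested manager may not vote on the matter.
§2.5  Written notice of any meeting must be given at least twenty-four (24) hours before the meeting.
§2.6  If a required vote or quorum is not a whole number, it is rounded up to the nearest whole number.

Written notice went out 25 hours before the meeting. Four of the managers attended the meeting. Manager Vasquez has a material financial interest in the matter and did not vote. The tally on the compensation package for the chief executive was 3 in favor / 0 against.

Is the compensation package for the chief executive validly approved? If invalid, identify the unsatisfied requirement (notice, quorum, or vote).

Notice: 25 hours given; 24 required (25 ≥ 24). Satisfied.
Quorum: 4 present (interested managers count toward quorum); quorum is 4. Satisfied.
Vote: the compensation package for the chief executive requires three-fifths of the disinterested managers present (4 − 1 = 3). 3/5 of 3 = 1.80, rounded up to 2, so 2 affirmative votes are needed; 3 voted in favor. Satisfied.

Valid — all requirements satisfied.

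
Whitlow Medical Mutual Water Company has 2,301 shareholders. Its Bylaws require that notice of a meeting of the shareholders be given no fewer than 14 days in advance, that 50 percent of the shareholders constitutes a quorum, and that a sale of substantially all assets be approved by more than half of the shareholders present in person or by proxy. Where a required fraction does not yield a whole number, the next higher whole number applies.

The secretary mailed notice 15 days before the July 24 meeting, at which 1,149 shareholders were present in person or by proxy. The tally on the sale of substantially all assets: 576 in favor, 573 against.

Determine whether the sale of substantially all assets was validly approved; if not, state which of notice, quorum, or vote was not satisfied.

Notice: 15 days given; 14 required. Satisfied.
Quorum: 50% of 2,301 = 1,150.50, rounded up to 1,151; 1,149 present. Not satisfied.
Vote: requires a majority of those present (1,149); a majority of 1149 is 575, so 575 needed; 576 in favor. Satisfied.

Invalid — quorum requirement not satisfied.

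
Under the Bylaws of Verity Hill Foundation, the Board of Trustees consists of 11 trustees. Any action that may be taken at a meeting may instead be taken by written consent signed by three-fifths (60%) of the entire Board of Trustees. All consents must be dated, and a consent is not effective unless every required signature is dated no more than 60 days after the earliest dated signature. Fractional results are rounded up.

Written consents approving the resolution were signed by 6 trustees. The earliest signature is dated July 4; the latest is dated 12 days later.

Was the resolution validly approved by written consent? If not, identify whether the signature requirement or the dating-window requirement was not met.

Not effective — insufficient signatures.

Signatures required: three-fifths (60%) of 11 — 3/5 of 11 = 6.60, rounded up to 7, so 7 needed; 6 signed. Insufficient.
Dating window: the latest signature is 12 days after the earliest; the limit is 60 days. Within the window.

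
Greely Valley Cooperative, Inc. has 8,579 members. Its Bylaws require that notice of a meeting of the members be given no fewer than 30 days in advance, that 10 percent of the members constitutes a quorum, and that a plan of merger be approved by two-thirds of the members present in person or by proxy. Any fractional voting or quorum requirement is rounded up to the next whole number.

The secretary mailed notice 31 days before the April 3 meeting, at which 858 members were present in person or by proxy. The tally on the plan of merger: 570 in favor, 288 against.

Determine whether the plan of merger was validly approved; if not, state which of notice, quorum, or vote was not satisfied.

Notice: 31 days given; 30 required. Satisfied.
Quorum: 10% of 8,579 = 857.90, rounded up to 858; 858 present. Satisfied.
Vote: requires two-thirds of those present (858); 2/3 of 858 = 572, so 572 needed; 570 in favor. Not satisfied.

Invalid — vote requirement not satisfied.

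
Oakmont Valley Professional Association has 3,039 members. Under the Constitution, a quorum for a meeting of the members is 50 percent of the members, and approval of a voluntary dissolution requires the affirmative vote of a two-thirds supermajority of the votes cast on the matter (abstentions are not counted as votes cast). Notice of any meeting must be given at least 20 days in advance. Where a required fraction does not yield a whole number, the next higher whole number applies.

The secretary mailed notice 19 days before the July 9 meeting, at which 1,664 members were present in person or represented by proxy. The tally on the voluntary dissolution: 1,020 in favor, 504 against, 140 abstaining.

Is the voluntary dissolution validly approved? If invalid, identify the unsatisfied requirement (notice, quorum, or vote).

Notice: 19 days given; 20 required. Not satisfied.
Quorum: 50% of 3,039 = 1,519.50, rounded up to 1,520; 1,664 present. Satisfied.
Vote: requires two-thirds of the votes cast (1,664 − 140 abstaining = 1,524); 2/3 of 1524 = 1016, so 1,016 needed; 1,020 in favor. Satisfied.

Invalid — notice requirement not satisfied.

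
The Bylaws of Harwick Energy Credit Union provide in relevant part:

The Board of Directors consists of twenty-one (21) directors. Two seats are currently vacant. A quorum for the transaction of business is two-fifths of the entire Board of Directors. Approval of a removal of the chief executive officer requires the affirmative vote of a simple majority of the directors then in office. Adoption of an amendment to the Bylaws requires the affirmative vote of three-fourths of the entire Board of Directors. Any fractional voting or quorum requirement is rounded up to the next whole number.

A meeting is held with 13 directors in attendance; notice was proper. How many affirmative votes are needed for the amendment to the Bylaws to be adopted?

The amendment to the Bylaws requires three-fourths of the entire Board of Directors (21).
3/4 of 21 = 15.75, rounded up to 16.
(Only 13 can vote, so the amendment to the Bylaws cannot pass at this meeting, but the required vote is still 16.)

16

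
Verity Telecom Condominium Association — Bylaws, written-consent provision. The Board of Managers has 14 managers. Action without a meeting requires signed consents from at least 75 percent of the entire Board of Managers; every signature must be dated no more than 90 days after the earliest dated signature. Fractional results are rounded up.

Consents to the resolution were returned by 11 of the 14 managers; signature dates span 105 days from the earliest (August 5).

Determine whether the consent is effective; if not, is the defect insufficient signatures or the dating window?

Not effective — dating-window requirement not satisfied.

Signatures required: at least 75 percent of 14 — 3/4 of 14 = 10.50, rounded up to 11, so 11 needed; 11 signed. Sufficient.
Dating window: the latest signature is 105 days after the earliest; the limit is 90 days. Outside the window.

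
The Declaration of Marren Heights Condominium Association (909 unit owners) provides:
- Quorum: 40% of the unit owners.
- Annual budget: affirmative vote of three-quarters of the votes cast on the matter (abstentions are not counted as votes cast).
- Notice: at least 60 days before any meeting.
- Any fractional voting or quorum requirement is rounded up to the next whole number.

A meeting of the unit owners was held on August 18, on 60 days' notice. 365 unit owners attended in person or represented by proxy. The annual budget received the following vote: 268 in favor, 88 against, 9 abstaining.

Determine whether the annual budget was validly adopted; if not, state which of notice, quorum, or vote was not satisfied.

Notice: 60 days given; 60 required. Satisfied.
Quorum: 40% of 909 = 363.60, rounded up to 364; 365 present. Satisfied.
Vote: requires three-fourths of the votes cast (365 − 9 abstaining = 356); 3/4 of 356 = 267, so 267 needed; 268 in favor. Satisfied.

Valid — all requirements satisfied.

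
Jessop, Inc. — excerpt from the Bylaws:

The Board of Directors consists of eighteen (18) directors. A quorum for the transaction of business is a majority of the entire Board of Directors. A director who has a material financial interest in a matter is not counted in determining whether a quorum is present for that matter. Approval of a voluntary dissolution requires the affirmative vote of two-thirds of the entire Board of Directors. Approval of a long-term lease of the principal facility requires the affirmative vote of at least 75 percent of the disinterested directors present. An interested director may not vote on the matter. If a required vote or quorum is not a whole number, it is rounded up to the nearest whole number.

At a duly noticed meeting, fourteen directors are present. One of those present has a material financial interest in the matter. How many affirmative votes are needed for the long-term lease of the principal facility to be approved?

10

The long-term lease of the principal facility requires three-fourths of the disinterested directors present (14 − 1 = 13).
3/4 of 13 = 9.75, rounded up to 10.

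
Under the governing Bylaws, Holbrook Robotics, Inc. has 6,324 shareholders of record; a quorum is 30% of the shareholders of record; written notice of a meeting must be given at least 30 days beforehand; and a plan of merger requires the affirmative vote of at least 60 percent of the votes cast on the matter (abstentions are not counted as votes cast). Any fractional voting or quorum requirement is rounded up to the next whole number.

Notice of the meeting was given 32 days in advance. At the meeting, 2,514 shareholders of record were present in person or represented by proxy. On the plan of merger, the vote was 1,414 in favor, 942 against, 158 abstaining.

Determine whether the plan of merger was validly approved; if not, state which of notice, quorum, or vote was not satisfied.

Notice: 32 days given; 30 required. Satisfied.
Quorum: 30% of 6,324 = 1,897.20, rounded up to 1,898; 2,514 present. Satisfied.
Vote: requires three-fifths of the votes cast (2,514 − 158 abstaining = 2,356); 3/5 of 2356 = 1413.60, rounded up to 1414, so 1,414 needed; 1,414 in favor. Satisfied.

Valid — all requirements satisfied.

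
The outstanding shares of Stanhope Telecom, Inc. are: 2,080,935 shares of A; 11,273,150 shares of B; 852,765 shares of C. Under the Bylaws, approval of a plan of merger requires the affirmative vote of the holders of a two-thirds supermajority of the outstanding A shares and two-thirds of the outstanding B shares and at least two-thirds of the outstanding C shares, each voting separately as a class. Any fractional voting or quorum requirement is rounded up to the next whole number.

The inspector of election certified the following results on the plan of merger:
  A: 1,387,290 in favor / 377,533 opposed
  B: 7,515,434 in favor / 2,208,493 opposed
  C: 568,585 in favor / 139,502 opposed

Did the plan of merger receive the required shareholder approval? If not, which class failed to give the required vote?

Approved — every class gave the required vote.

A: 2/3 of 2080935 = 1387290; 1,387,290 required, 1,387,290 in favor — approved.
B: 2/3 of 11273150 = 7515433.33, rounded up to 7515434; 7,515,434 required, 7,515,434 in favor — approved.
C: 2/3 of 852765 = 568510; 568,510 required, 568,585 in favor — approved.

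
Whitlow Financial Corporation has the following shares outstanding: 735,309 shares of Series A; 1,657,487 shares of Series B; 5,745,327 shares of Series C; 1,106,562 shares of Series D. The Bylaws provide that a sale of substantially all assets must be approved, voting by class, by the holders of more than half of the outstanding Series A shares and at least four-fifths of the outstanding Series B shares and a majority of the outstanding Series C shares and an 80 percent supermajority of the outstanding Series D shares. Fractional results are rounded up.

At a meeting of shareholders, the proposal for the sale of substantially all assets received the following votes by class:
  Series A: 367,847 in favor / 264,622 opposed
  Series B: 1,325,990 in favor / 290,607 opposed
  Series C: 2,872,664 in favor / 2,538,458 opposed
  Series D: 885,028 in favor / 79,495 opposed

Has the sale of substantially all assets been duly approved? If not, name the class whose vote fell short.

Series A: a majority of 735309 is 367655; 367,655 required, 367,847 in favor — approved.
Series B: 4/5 of 1657487 = 1325989.60, rounded up to 1325990; 1,325,990 required, 1,325,990 in favor — approved.
Series C: a majority of 5745327 is 2872664; 2,872,664 required, 2,872,664 in favor — approved.
Series D: 4/5 of 1106562 = 885249.60, rounded up to 885250; 885,250 required, 885,028 in favor — not approved.

Not approved — the Series D shares did not give the required vote.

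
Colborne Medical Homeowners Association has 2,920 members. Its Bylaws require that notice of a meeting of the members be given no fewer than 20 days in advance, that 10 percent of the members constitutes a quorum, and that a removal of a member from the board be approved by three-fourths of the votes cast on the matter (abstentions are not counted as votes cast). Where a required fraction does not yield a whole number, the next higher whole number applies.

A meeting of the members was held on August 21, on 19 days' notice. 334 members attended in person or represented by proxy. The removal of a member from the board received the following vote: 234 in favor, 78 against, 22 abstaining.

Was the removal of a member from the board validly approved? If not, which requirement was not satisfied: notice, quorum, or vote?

Invalid — notice requirement not satisfied.

Notice: 19 days given; 20 required. Not satisfied.
Quorum: 10% of 2,920 = 292; 334 present. Satisfied.
Vote: requires three-fourths of the votes cast (334 − 22 abstaining = 312); 3/4 of 312 = 234, so 234 needed; 234 in favor. Satisfied.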